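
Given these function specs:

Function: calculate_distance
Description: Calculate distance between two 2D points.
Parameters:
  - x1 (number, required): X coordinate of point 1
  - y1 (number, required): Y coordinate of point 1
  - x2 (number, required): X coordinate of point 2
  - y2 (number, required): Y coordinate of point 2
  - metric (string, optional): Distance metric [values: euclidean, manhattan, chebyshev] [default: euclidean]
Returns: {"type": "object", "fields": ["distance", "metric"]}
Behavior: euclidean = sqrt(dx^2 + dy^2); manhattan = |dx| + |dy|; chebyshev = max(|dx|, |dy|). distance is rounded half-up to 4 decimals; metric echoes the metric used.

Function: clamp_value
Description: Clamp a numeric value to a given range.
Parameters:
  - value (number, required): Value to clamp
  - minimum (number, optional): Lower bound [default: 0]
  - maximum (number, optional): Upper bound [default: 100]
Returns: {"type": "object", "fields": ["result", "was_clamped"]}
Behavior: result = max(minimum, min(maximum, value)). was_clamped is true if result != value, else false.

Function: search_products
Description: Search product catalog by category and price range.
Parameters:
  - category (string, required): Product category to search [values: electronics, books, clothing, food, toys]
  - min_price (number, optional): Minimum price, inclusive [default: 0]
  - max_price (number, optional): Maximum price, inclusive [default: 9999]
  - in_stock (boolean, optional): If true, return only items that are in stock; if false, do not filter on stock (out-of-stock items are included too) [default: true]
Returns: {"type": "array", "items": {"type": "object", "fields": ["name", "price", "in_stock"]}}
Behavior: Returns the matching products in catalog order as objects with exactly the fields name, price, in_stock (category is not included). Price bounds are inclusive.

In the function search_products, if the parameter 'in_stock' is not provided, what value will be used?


The search_products spec declares:
  - in_stock (boolean, optional): If true, return only items that are in stock; if false, do not filter on stock (out-of-stock items are included too) [default: true]
Default:
true


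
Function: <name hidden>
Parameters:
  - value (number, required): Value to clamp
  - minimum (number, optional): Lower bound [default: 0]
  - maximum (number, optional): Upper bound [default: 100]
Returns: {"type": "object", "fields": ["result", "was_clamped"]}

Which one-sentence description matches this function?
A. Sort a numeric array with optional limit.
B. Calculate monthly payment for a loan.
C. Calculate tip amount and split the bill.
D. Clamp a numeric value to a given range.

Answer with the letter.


Parameters value, minimum, maximum and return ["result", "was_clamped"] fit: Clamp a numeric value to a given range.
D


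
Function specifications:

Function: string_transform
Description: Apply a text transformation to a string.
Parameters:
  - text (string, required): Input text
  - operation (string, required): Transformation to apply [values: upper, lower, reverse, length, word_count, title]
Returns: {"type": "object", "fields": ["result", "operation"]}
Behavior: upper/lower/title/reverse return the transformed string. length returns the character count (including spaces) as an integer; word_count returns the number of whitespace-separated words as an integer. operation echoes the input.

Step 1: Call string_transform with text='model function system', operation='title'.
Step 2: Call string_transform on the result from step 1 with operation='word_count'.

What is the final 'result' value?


Step 1: string_transform(text='model function system', operation='title')
  -> result = 'Model Function System'
Step 2: string_transform(text='Model Function System', operation='word_count')
  words: Model, Function, System -> 3
  -> result = 3
3


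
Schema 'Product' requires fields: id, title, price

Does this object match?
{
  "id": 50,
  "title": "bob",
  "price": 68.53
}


Checking required fields... All present.
Valid - all required fields present


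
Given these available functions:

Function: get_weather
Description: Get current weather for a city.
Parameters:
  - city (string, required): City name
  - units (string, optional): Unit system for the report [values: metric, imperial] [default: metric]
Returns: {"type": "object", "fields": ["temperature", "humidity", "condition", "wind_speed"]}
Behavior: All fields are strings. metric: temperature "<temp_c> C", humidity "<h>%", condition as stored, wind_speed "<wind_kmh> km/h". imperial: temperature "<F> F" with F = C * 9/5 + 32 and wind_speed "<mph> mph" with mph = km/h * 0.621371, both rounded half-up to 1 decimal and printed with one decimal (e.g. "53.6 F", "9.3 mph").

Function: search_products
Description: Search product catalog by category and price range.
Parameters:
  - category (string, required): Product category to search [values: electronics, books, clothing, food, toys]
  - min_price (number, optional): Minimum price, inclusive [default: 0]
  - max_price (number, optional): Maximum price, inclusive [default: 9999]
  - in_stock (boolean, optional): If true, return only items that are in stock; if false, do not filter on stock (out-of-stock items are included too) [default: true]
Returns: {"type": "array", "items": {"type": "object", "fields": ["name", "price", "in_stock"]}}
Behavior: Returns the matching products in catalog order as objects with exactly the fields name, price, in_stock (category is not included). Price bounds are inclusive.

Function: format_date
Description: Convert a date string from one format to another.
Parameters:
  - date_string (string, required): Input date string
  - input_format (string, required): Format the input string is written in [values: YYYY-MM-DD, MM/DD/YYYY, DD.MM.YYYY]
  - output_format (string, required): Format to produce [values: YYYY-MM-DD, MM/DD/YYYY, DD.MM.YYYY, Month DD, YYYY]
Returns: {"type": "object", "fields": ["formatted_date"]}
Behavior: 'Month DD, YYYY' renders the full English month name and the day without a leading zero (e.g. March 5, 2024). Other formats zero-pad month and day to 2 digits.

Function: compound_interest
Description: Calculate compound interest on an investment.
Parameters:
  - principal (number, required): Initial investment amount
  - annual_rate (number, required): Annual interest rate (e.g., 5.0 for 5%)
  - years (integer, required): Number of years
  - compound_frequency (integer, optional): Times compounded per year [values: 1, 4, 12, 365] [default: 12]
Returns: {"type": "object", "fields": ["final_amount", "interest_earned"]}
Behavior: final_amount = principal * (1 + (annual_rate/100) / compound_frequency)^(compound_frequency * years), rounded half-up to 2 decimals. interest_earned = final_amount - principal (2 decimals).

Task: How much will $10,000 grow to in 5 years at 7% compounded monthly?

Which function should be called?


The task needs a function whose description is: Calculate compound interest on an investment.
compound_interest


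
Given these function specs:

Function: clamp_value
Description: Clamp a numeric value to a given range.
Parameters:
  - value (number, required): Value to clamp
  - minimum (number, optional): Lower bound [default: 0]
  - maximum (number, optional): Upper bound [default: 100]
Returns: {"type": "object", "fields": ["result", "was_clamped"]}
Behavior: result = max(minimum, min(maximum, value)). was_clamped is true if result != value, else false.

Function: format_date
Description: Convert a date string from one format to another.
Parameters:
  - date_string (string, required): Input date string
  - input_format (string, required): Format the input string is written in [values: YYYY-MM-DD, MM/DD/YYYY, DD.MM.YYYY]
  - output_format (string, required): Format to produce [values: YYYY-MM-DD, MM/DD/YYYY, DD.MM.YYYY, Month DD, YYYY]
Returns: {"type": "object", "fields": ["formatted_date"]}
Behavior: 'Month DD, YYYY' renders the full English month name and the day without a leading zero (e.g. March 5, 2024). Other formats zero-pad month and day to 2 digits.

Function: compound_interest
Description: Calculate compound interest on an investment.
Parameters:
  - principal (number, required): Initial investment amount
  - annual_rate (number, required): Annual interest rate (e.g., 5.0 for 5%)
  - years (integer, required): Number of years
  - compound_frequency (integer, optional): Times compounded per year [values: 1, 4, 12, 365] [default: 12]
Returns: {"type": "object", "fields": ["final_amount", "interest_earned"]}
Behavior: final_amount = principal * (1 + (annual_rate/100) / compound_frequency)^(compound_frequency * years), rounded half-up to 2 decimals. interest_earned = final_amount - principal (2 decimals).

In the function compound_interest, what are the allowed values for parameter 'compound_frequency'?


The compound_interest spec declares:
  - compound_frequency (integer, optional): Times compounded per year [values: 1, 4, 12, 365] [default: 12]
Allowed values:
1, 4, 12, 365


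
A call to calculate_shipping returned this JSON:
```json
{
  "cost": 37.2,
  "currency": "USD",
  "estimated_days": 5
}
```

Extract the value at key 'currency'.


USD


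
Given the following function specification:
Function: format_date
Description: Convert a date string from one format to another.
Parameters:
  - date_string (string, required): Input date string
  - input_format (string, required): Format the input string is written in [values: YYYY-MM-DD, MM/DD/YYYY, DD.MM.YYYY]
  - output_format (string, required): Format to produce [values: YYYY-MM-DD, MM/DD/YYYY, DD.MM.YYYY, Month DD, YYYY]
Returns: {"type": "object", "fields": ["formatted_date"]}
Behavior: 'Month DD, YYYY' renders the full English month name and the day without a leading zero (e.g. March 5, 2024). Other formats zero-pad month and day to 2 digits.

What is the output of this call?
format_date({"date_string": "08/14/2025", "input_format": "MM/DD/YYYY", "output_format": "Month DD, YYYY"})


Parse '08/14/2025' as MM/DD/YYYY: year=2025, month=8, day=14
Month 8 = August
Render as Month DD, YYYY: August 14, 2025
Output:
{"formatted_date": "August 14, 2025"}


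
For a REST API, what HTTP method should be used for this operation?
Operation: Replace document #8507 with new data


GET = read, POST = create, PUT = update/replace, DELETE = remove
This operation is an update/replace.
PUT


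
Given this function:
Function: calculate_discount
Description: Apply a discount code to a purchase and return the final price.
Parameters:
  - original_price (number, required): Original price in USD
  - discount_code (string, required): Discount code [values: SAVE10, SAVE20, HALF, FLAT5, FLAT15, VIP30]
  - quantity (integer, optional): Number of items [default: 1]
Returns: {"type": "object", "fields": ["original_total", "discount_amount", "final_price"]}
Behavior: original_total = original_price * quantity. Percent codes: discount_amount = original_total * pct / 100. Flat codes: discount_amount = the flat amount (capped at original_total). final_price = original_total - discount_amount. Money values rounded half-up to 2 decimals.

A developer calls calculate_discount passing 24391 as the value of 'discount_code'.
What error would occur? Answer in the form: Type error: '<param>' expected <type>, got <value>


Spec: 'discount_code' is declared as string; 24391 is an integer.
Type error: 'discount_code' expected string, got 24391


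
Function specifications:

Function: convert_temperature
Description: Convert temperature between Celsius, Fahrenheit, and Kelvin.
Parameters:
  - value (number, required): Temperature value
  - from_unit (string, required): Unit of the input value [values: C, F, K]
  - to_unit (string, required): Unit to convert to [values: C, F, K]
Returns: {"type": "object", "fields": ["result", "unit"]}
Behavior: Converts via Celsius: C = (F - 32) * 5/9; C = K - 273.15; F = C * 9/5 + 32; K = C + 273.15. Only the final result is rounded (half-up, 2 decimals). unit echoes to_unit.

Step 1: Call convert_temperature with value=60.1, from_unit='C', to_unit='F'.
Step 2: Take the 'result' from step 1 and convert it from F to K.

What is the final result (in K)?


Step 1: convert_temperature(value=60.1, from_unit=C, to_unit=F)
  Input already in C: 60.1
  To F: 60.1 * 9/5 + 32 = 140.18
  Round to 2 decimals: 140.18
  -> result = 140.18 F
Step 2: convert_temperature(value=140.18, from_unit=F, to_unit=K)
  To C: (140.18 - 32) * 5/9 = 60.1
  To K: 60.1 + 273.15 = 333.25
  Round to 2 decimals: 333.25
  -> result = 333.25 K
333.25 K


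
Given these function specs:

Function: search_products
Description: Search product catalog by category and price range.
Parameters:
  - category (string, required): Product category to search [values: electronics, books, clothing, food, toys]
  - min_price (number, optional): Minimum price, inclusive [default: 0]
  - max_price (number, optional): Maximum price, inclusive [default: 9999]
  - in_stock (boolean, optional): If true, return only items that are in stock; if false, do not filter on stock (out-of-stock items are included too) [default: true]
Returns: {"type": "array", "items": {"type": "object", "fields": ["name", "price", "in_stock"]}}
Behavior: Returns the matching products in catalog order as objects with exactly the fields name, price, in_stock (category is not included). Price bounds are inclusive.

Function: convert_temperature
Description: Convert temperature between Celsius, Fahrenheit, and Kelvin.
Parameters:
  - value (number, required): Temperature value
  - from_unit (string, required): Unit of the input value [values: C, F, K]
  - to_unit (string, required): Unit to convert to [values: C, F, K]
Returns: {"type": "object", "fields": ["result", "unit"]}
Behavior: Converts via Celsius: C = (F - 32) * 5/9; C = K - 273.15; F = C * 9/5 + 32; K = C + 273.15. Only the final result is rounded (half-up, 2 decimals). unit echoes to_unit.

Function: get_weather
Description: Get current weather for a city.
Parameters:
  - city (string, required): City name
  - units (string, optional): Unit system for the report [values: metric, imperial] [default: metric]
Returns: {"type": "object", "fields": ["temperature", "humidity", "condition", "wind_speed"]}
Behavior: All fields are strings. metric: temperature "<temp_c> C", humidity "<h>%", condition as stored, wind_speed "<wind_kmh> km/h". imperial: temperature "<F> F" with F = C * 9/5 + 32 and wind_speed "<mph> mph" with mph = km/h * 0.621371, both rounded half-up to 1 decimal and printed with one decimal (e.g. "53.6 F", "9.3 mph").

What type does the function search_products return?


The search_products spec declares Returns: {"type": "array", "items": {"type": "object", "fields": ["name", "price", "in_stock"]}}
Type:
array


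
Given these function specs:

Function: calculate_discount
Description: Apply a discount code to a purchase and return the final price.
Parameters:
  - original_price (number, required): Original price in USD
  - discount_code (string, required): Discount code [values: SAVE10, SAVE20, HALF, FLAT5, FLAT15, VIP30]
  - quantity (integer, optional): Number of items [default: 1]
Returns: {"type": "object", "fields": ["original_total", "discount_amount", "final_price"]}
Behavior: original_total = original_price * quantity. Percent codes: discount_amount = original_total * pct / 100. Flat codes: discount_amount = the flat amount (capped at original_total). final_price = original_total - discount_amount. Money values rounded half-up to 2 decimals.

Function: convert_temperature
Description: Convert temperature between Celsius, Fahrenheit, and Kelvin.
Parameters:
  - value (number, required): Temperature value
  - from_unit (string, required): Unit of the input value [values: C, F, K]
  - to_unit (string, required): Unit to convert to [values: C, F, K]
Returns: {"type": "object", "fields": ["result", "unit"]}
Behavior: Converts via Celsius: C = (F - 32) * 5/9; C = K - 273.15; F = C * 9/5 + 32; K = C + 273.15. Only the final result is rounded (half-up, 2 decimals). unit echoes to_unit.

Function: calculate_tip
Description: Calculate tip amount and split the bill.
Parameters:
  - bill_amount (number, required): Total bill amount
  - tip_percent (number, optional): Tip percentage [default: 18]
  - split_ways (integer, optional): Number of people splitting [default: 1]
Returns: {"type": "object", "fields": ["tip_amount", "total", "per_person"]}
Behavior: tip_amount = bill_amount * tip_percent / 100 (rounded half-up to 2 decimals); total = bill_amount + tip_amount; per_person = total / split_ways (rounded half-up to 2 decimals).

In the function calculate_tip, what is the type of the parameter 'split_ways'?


The calculate_tip spec declares:
  - split_ways (integer, optional): Number of people splitting [default: 1]
Type:
integer


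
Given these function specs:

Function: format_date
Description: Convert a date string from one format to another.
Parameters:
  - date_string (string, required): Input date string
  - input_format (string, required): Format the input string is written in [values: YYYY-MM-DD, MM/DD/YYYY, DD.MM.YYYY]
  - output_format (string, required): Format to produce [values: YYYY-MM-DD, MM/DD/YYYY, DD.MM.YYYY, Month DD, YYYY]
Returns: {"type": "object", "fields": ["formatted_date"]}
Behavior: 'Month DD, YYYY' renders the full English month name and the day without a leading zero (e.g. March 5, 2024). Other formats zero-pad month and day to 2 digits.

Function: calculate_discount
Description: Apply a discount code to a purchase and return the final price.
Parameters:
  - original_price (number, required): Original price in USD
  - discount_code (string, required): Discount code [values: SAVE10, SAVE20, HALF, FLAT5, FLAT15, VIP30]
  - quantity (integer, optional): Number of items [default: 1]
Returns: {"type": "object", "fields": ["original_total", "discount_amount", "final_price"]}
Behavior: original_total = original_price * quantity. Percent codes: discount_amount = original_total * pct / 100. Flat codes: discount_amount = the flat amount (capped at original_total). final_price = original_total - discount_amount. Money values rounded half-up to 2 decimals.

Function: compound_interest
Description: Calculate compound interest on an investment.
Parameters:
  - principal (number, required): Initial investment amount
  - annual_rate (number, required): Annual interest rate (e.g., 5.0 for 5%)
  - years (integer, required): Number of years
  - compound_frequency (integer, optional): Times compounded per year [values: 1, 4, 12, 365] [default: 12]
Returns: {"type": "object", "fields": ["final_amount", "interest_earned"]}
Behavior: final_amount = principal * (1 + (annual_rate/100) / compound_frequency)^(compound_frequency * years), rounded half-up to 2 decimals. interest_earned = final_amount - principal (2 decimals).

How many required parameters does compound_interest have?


Parameters of compound_interest: principal (required), annual_rate (required), years (required), compound_frequency (optional)
Required count:
3


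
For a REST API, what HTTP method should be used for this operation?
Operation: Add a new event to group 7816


GET = read, POST = create, PUT = update/replace, DELETE = remove
This operation is a create.
POST


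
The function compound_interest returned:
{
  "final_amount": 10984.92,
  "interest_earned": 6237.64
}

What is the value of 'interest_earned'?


6237.64


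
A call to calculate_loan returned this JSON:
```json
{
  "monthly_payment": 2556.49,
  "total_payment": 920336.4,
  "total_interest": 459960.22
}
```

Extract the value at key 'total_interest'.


459960.22


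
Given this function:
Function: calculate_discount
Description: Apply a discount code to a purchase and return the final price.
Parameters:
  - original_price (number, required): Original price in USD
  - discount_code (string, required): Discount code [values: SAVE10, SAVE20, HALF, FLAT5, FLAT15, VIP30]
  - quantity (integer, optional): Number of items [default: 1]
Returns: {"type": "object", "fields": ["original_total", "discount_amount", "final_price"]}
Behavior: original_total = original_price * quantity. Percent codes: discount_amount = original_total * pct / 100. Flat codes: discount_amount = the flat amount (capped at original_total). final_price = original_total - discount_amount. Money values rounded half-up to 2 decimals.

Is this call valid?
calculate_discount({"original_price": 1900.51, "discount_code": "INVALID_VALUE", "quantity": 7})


Checking parameter values...
Parameter 'discount_code' has value 'INVALID_VALUE' not in allowed: SAVE10, SAVE20, HALF, FLAT5, FLAT15, VIP30
Invalid - 'discount_code' must be one of SAVE10, SAVE20, HALF, FLAT5, FLAT15, VIP30


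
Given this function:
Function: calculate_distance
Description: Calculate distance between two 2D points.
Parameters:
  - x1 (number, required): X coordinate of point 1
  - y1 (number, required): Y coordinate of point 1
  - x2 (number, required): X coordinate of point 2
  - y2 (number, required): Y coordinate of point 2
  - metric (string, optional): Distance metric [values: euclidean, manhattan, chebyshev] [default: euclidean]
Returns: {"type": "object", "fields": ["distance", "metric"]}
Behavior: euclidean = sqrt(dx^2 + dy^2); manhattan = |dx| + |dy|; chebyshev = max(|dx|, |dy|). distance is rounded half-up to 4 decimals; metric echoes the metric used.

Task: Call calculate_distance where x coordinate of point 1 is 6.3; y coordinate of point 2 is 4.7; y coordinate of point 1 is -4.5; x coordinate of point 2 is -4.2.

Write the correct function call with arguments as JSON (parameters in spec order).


Mapping each described value to its parameter name:
  'X coordinate of point 1' -> x1 = 6.3
  'Y coordinate of point 2' -> y2 = 4.7
  'Y coordinate of point 1' -> y1 = -4.5
  'X coordinate of point 2' -> x2 = -4.2
calculate_distance({"x1": 6.3, "y1": -4.5, "x2": -4.2, "y2": 4.7})


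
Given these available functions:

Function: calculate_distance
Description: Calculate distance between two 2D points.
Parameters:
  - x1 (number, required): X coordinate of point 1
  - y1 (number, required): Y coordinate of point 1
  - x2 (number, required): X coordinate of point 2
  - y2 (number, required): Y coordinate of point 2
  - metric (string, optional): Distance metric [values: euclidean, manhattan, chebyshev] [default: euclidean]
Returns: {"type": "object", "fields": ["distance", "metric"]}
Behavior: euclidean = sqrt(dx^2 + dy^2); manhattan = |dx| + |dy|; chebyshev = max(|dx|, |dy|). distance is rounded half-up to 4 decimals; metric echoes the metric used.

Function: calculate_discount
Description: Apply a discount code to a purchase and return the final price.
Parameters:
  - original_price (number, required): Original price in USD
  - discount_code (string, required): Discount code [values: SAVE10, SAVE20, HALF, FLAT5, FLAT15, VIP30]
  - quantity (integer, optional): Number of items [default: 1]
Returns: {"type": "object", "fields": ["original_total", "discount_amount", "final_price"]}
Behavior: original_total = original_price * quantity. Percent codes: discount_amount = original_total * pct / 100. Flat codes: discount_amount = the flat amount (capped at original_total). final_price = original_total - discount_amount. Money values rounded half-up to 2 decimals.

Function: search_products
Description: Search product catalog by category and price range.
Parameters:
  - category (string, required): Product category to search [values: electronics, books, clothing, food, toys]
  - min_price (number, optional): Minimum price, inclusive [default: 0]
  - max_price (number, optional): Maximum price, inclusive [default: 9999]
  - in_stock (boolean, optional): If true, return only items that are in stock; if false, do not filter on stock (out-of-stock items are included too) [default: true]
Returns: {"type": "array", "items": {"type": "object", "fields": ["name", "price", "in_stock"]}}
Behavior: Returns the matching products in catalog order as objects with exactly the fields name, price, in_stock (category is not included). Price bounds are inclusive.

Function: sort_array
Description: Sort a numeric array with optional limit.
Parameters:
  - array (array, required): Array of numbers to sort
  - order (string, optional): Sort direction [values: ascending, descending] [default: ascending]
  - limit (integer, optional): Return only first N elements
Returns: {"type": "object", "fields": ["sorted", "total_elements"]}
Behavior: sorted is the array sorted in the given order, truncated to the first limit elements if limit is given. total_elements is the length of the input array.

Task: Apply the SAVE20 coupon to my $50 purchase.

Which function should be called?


The task needs a function whose description is: Apply a discount code to a purchase and return the final price.
calculate_discount


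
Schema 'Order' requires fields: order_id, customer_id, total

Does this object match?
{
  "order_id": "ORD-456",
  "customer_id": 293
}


Checking required fields...
Missing: total
Invalid - missing required field 'total'


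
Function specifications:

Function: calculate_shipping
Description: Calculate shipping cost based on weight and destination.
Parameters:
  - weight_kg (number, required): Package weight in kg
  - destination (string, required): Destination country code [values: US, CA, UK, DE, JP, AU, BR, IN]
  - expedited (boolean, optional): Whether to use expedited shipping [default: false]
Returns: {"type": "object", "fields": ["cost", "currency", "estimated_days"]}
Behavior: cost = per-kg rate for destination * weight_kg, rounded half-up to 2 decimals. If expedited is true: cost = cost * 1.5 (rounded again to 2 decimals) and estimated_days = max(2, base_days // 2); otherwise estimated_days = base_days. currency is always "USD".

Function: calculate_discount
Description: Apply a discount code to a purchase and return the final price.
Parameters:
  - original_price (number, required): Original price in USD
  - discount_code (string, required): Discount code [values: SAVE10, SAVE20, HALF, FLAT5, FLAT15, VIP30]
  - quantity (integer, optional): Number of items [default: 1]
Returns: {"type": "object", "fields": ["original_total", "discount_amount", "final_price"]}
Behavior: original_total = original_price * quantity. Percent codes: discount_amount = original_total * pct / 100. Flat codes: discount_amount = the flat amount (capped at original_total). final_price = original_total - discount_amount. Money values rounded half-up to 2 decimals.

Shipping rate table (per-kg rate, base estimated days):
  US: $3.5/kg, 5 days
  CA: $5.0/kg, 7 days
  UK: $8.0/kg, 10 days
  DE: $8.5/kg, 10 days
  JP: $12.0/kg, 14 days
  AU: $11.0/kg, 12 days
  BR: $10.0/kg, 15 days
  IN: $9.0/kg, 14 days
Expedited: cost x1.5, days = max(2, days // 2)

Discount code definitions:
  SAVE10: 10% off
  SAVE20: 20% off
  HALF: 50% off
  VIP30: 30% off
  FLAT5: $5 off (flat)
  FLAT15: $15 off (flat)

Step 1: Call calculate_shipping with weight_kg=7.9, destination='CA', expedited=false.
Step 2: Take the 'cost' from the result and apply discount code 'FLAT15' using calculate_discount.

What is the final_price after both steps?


Step 1: calculate_shipping(weight_kg=7.9, destination=CA, expedited=false)
  Rate for CA: $5.0/kg, base 7 days
  cost = 5.0 * 7.9 = 39.5 -> 39.50
  expedited not set/false: estimated_days = 7
  -> cost = 39.50 USD
Step 2: calculate_discount(original_price=39.5, discount_code=FLAT15, quantity=1)
  original_total = 39.5 * 1 = 39.50
  FLAT15 = $15 flat: discount_amount = min(15.00, 39.50) = 15.00
  final_price = 39.50 - 15.00 = 24.50
  -> final_price = 24.50
$24.50


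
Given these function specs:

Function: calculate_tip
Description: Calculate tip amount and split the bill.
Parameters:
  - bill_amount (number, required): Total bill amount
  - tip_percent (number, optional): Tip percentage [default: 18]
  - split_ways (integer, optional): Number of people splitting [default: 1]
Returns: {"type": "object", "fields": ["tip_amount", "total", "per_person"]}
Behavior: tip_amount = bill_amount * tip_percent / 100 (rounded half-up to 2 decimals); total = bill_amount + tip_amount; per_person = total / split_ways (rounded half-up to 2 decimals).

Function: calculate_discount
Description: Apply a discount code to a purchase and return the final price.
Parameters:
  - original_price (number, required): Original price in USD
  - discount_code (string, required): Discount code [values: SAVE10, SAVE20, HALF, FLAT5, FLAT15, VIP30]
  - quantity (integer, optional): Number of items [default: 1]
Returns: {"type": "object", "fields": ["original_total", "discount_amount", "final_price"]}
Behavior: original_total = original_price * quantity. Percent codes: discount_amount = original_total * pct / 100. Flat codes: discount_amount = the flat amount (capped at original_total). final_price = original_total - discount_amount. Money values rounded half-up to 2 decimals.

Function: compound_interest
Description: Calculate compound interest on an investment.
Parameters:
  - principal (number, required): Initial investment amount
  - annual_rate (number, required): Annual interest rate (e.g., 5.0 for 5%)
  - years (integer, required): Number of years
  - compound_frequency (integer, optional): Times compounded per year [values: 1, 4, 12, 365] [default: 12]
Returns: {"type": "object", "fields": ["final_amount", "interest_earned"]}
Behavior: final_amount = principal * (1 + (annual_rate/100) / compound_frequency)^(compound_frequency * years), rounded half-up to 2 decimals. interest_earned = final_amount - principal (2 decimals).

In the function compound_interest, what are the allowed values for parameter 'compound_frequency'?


The compound_interest spec declares:
  - compound_frequency (integer, optional): Times compounded per year [values: 1, 4, 12, 365] [default: 12]
Allowed values:
1, 4, 12, 365


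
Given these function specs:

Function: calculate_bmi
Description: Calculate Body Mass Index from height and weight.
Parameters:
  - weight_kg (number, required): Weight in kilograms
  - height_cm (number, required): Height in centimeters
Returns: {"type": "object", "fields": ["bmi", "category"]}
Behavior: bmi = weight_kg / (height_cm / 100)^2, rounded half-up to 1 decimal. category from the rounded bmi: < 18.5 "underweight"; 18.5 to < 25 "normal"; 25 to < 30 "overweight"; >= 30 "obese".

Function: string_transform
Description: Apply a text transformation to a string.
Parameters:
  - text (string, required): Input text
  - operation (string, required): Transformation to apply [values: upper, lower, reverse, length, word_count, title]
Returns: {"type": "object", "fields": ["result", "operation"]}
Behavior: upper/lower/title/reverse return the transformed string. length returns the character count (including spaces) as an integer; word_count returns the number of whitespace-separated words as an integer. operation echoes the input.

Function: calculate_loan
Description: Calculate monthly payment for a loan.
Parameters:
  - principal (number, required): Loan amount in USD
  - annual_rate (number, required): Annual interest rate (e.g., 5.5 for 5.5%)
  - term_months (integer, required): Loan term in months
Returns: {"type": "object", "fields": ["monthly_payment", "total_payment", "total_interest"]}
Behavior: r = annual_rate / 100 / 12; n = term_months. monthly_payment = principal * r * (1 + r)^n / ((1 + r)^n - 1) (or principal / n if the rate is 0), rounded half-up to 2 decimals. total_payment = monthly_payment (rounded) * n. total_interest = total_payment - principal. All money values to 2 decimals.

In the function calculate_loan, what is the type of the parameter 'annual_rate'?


The calculate_loan spec declares:
  - annual_rate (number, required): Annual interest rate (e.g., 5.5 for 5.5%)
Type:
number


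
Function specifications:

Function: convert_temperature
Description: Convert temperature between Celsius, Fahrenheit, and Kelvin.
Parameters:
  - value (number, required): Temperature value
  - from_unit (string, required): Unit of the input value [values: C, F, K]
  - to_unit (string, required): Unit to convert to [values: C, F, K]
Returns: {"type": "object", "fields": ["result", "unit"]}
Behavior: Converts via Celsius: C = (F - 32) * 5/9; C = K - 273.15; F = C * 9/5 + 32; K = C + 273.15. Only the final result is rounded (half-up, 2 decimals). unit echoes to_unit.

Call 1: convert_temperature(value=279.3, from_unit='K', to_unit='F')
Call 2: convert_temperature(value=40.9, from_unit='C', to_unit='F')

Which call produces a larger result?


Call 1:
  To C: 279.3 - 273.15 = 6.15
  To F: 6.15 * 9/5 + 32 = 43.07
  Round to 2 decimals: 43.07
  -> 43.07 F
Call 2:
  Input already in C: 40.9
  To F: 40.9 * 9/5 + 32 = 105.62
  Round to 2 decimals: 105.62
  -> 105.62 F
Call 2 (105.62 F)


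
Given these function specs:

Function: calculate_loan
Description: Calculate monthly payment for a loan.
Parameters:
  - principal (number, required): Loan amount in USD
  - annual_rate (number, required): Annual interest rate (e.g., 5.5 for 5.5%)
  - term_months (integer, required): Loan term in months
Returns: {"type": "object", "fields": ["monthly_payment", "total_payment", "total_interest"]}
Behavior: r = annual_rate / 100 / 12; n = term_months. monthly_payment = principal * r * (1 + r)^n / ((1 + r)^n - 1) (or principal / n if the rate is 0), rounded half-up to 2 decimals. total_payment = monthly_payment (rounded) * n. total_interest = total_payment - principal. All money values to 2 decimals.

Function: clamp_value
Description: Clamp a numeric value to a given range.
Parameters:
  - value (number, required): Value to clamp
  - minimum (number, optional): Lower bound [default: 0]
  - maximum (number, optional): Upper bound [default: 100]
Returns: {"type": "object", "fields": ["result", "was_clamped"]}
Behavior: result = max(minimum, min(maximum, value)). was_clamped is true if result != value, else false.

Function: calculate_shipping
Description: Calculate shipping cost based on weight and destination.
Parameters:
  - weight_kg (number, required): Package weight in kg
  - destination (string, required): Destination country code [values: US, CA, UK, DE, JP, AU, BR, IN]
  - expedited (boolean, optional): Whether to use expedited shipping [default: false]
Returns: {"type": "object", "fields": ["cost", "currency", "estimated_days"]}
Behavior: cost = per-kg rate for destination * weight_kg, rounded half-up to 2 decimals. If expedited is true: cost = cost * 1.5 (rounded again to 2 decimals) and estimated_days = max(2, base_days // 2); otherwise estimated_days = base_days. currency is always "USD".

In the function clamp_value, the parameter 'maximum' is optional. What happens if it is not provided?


The clamp_value spec declares:
  - maximum (number, optional): Upper bound [default: 100]
It defaults to 100


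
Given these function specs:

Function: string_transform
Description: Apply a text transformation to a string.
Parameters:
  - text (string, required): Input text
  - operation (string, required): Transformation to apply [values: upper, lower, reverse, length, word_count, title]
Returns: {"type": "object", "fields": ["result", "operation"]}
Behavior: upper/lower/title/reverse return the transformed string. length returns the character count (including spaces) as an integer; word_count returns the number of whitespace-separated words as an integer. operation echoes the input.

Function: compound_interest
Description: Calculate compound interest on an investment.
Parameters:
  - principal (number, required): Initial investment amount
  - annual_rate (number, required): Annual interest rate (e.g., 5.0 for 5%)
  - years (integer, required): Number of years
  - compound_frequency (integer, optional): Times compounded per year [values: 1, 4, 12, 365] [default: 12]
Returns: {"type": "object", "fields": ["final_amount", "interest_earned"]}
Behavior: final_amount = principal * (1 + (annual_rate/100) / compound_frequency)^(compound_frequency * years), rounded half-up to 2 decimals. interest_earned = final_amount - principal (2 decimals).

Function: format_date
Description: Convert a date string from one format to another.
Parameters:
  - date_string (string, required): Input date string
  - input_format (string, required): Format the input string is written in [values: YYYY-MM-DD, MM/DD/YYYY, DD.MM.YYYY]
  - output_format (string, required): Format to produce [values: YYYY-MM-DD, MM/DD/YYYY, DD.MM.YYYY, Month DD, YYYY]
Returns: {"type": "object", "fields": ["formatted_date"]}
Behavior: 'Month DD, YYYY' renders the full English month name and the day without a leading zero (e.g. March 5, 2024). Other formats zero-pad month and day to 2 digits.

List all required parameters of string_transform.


Parameters of string_transform and their required/optional flag:
  text: required
  operation: required
operation, text


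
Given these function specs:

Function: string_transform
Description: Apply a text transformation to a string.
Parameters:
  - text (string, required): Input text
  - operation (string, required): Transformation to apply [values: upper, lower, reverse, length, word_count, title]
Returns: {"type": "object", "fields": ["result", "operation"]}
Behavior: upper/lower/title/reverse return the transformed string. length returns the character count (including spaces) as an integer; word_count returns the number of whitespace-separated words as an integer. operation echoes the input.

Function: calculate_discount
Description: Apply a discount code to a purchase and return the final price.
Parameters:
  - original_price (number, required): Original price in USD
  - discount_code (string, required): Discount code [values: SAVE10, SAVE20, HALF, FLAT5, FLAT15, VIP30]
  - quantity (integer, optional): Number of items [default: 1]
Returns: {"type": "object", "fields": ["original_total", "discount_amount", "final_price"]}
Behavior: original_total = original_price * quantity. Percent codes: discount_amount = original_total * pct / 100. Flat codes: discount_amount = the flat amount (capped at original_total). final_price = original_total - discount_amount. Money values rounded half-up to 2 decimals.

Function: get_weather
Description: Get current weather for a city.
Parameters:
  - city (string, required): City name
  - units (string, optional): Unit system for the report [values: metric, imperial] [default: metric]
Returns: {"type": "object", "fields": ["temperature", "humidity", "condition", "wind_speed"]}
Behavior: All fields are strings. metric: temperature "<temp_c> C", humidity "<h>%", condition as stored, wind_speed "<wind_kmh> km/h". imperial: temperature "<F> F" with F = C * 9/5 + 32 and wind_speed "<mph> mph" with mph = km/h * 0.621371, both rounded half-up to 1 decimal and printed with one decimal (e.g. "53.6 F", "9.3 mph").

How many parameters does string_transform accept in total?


Parameters of string_transform: text (required), operation (required)
Total:
2


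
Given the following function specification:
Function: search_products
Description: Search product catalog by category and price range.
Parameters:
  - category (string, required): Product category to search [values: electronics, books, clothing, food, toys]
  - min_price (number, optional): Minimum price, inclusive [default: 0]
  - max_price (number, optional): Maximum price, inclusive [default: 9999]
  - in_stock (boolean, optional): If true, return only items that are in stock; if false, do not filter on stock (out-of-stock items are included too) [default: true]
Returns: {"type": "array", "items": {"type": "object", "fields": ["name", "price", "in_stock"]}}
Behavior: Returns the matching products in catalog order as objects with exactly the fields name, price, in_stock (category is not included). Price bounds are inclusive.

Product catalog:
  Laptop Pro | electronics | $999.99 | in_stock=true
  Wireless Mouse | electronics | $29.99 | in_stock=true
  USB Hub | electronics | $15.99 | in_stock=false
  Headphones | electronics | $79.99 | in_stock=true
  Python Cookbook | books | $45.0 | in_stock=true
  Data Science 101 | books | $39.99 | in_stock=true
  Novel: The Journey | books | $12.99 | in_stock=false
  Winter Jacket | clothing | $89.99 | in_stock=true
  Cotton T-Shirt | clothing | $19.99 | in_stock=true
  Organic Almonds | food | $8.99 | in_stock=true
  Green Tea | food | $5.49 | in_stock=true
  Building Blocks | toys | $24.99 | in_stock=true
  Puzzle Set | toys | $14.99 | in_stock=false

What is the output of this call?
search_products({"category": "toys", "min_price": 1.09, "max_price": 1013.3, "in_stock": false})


Filter: category=toys, 1.09 <= price <= 1013.3, in_stock=false so stock is not filtered
  Building Blocks ($24.99): keep
  Puzzle Set ($14.99): keep
Output:
[{"name": "Building Blocks", "price": 24.99, "in_stock": true}, {"name": "Puzzle Set", "price": 14.99, "in_stock": false}]
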